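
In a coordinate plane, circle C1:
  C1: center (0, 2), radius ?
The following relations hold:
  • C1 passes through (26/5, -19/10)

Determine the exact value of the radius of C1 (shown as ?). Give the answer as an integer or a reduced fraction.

13/2

1. [C1∋P]  r_C1² − 169/4 = 0  ⇒  r_C1 = 13/2 (r>0 drops 1)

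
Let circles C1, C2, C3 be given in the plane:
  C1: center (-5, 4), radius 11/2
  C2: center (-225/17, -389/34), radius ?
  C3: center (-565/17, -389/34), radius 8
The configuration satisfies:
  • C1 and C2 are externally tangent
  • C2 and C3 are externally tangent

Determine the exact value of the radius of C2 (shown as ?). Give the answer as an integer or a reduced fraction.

1. [ext C1·C2]  r_C2² + 11r_C2 − 276 = 0  ⇒  r_C2 = 12 (r>0 drops 1)
2. [ext C2·C3]  r_C2² + 16r_C2 − 336 = 0  ⇒  r_C2 = 12 (r>0 drops 1)

12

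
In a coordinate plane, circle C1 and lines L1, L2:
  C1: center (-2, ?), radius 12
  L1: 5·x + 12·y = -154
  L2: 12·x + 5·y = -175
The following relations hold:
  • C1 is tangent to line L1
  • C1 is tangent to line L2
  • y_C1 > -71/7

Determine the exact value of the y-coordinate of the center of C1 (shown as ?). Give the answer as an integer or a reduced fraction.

1. [C1‖L1]  y_C1² + 24y_C1 − 25 = 0  ⇒  y_C1 = -25 or 1
2. [C1‖L2]  y_C1² + (302/5)y_C1 − 307/5 = 0  ⇒  y_C1 = -307/5 or 1

1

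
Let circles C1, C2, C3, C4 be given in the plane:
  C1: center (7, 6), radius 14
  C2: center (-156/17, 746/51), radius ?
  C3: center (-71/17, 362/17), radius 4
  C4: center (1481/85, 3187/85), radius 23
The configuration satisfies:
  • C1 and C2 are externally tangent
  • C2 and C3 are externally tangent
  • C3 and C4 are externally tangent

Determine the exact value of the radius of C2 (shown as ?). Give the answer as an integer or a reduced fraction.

1. [ext C1·C2]  r_C2² + 28r_C2 − 1261/9 = 0  ⇒  r_C2 = 13/3 (r>0 drops 1)
2. [ext C2·C3]  r_C2² + 8r_C2 − 481/9 = 0  ⇒  r_C2 = 13/3 (r>0 drops 1)

13/3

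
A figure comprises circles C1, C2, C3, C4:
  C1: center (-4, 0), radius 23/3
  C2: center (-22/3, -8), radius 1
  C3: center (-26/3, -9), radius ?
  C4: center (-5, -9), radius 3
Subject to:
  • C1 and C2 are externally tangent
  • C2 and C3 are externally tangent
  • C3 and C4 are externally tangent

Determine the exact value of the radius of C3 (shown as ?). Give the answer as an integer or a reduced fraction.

1. [ext C2·C3]  r_C3² + 2r_C3 − 16/9 = 0  ⇒  r_C3 = 2/3 (r>0 drops 1)
2. [ext C3·C4]  r_C3² + 6r_C3 − 40/9 = 0  ⇒  r_C3 = 2/3 (r>0 drops 1)

2/3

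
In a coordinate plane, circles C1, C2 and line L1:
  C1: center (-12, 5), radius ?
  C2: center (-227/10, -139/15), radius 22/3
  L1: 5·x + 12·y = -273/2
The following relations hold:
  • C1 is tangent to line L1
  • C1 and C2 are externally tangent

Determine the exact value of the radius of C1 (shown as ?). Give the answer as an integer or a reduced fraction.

1. [C1‖L1]  r_C1² − 441/4 = 0  ⇒  r_C1 = 21/2 (r>0 drops 1)
2. [ext C1·C2]  r_C1² + (44/3)r_C1 − 1057/4 = 0  ⇒  r_C1 = 21/2 (r>0 drops 1)

21/2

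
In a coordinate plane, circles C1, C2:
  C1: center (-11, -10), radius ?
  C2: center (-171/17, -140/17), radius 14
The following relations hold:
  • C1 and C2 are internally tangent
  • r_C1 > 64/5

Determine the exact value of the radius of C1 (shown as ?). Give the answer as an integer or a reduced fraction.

1. [int C1,C2]  r_C1² − 28r_C1 + 192 = 0  ⇒  r_C1 = 12 or 16
2. given r_C1 > 64/5: keep 16

16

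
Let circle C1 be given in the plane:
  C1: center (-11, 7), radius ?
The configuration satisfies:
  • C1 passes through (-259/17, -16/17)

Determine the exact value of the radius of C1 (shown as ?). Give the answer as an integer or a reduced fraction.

1. [C1∋P]  r_C1² − 81 = 0  ⇒  r_C1 = 9 (r>0 drops 1)

9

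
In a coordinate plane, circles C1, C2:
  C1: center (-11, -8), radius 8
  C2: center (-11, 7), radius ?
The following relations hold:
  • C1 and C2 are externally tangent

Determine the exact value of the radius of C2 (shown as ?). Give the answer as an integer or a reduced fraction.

1. [ext C1·C2]  r_C2² + 16r_C2 − 161 = 0  ⇒  r_C2 = 7 (r>0 drops 1)

7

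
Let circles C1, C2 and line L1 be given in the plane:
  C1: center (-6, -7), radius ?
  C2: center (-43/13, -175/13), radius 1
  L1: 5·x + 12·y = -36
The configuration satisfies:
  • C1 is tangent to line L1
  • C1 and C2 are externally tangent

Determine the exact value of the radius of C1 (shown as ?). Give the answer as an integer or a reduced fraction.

6

1. [C1‖L1]  r_C1² − 36 = 0  ⇒  r_C1 = 6 (r>0 drops 1)
2. [ext C1·C2]  r_C1² + 2r_C1 − 48 = 0  ⇒  r_C1 = 6 (r>0 drops 1)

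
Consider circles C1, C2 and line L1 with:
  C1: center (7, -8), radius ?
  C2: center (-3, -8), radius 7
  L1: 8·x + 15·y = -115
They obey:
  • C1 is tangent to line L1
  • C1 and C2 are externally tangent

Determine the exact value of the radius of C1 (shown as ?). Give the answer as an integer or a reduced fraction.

3

1. [C1‖L1]  r_C1² − 9 = 0  ⇒  r_C1 = 3 (r>0 drops 1)
2. [ext C1·C2]  r_C1² + 14r_C1 − 51 = 0  ⇒  r_C1 = 3 (r>0 drops 1)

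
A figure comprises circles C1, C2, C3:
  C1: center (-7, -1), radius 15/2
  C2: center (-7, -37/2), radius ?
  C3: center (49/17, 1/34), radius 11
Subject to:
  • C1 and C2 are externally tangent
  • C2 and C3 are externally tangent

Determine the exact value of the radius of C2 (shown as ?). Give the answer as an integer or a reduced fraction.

10

1. [ext C1·C2]  r_C2² + 15r_C2 − 250 = 0  ⇒  r_C2 = 10 (r>0 drops 1)
2. [ext C2·C3]  r_C2² + 22r_C2 − 320 = 0  ⇒  r_C2 = 10 (r>0 drops 1)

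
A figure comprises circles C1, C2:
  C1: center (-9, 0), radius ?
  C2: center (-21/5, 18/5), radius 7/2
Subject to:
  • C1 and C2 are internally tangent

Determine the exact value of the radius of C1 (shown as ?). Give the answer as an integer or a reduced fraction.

1. [int C1,C2]  r_C1² − 7r_C1 − 95/4 = 0  ⇒  r_C1 = 19/2 (r>0 drops 1)

19/2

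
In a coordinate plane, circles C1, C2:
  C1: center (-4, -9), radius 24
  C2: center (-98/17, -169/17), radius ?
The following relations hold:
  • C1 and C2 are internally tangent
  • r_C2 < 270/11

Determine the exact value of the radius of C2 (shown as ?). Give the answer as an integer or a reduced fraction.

22

1. [int C1,C2]  r_C2² − 48r_C2 + 572 = 0  ⇒  r_C2 = 22 or 26
2. given r_C2 < 270/11: keep 22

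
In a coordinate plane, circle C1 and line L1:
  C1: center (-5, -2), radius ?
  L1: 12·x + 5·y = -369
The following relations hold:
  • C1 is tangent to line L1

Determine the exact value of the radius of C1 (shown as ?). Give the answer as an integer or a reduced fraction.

23

1. [C1‖L1]  r_C1² − 529 = 0  ⇒  r_C1 = 23 (r>0 drops 1)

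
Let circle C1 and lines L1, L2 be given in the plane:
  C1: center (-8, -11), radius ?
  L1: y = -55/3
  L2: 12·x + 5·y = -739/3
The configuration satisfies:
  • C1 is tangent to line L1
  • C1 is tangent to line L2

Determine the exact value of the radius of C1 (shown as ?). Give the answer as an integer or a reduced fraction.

1. [C1‖L1]  r_C1² − 484/9 = 0  ⇒  r_C1 = 22/3 (r>0 drops 1)
2. [C1‖L2]  r_C1² − 484/9 = 0  ⇒  r_C1 = 22/3 (r>0 drops 1)

22/3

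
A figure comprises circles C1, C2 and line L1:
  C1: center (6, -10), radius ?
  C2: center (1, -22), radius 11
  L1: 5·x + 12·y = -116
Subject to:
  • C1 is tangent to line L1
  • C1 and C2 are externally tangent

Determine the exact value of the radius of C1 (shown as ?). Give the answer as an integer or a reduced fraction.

2

1. [C1‖L1]  r_C1² − 4 = 0  ⇒  r_C1 = 2 (r>0 drops 1)
2. [ext C1·C2]  r_C1² + 22r_C1 − 48 = 0  ⇒  r_C1 = 2 (r>0 drops 1)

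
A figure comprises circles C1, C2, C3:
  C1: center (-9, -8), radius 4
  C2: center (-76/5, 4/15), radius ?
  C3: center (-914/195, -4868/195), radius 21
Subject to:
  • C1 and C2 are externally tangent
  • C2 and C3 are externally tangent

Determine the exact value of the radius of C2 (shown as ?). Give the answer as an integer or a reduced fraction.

1. [ext C1·C2]  r_C2² + 8r_C2 − 817/9 = 0  ⇒  r_C2 = 19/3 (r>0 drops 1)
2. [ext C2·C3]  r_C2² + 42r_C2 − 2755/9 = 0  ⇒  r_C2 = 19/3 (r>0 drops 1)

19/3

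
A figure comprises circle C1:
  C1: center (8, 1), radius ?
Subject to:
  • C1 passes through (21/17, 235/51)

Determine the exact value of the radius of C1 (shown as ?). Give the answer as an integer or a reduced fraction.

23/3

1. [C1∋P]  r_C1² − 529/9 = 0  ⇒  r_C1 = 23/3 (r>0 drops 1)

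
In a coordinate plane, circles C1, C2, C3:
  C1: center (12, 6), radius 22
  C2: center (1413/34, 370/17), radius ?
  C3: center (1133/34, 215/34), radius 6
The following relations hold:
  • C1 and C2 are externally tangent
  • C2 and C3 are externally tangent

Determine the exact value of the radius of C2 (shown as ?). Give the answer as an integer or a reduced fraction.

1. [ext C1·C2]  r_C2² + 44r_C2 − 2553/4 = 0  ⇒  r_C2 = 23/2 (r>0 drops 1)
2. [ext C2·C3]  r_C2² + 12r_C2 − 1081/4 = 0  ⇒  r_C2 = 23/2 (r>0 drops 1)

23/2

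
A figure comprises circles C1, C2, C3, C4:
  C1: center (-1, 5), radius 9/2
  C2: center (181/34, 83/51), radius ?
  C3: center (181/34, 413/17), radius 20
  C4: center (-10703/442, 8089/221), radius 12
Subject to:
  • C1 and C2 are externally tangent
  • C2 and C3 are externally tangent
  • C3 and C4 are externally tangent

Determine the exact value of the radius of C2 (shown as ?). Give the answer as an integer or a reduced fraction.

1. [ext C1·C2]  r_C2² + 9r_C2 − 280/9 = 0  ⇒  r_C2 = 8/3 (r>0 drops 1)
2. [ext C2·C3]  r_C2² + 40r_C2 − 1024/9 = 0  ⇒  r_C2 = 8/3 (r>0 drops 1)

8/3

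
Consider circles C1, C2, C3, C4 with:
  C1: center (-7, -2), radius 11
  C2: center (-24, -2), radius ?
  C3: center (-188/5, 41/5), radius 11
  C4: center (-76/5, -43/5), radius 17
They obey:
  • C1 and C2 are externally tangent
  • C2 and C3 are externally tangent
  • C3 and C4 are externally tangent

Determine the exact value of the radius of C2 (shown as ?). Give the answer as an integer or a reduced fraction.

1. [ext C1·C2]  r_C2² + 22r_C2 − 168 = 0  ⇒  r_C2 = 6 (r>0 drops 1)
2. [ext C2·C3]  r_C2² + 22r_C2 − 168 = 0  ⇒  r_C2 = 6 (r>0 drops 1)

6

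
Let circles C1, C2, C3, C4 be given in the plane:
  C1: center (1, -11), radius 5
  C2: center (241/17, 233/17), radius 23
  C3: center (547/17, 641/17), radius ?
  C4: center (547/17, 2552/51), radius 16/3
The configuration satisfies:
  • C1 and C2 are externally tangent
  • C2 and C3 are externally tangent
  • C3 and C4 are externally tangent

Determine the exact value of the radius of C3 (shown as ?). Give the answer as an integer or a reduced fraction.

7

1. [ext C2·C3]  r_C3² + 46r_C3 − 371 = 0  ⇒  r_C3 = 7 (r>0 drops 1)
2. [ext C3·C4]  r_C3² + (32/3)r_C3 − 371/3 = 0  ⇒  r_C3 = 7 (r>0 drops 1)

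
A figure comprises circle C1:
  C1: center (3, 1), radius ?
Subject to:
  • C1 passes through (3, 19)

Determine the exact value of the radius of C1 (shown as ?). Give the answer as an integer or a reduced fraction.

1. [C1∋P]  r_C1² − 324 = 0  ⇒  r_C1 = 18 (r>0 drops 1)

18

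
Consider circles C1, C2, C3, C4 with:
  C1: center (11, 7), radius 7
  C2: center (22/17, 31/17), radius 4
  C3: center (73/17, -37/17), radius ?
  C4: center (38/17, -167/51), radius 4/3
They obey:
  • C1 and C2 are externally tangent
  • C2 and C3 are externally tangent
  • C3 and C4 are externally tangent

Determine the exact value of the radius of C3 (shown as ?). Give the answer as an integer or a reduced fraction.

1. [ext C2·C3]  r_C3² + 8r_C3 − 9 = 0  ⇒  r_C3 = 1 (r>0 drops 1)
2. [ext C3·C4]  r_C3² + (8/3)r_C3 − 11/3 = 0  ⇒  r_C3 = 1 (r>0 drops 1)

1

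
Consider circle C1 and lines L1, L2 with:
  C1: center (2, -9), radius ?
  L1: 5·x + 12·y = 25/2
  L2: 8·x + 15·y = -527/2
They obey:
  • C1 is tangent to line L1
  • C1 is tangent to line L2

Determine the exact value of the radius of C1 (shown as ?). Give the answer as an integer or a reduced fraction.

1. [C1‖L1]  r_C1² − 289/4 = 0  ⇒  r_C1 = 17/2 (r>0 drops 1)
2. [C1‖L2]  r_C1² − 289/4 = 0  ⇒  r_C1 = 17/2 (r>0 drops 1)

17/2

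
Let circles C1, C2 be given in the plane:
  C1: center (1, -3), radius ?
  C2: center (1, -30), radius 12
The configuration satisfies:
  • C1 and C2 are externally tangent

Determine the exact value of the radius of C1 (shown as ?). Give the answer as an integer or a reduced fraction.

15

1. [ext C1·C2]  r_C1² + 24r_C1 − 585 = 0  ⇒  r_C1 = 15 (r>0 drops 1)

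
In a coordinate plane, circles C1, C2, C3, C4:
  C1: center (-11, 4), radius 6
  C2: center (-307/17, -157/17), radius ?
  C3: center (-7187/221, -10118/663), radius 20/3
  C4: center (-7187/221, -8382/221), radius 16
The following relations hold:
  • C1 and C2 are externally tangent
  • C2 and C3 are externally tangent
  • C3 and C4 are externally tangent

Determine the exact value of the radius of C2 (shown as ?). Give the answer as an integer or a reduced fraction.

9

1. [ext C1·C2]  r_C2² + 12r_C2 − 189 = 0  ⇒  r_C2 = 9 (r>0 drops 1)
2. [ext C2·C3]  r_C2² + (40/3)r_C2 − 201 = 0  ⇒  r_C2 = 9 (r>0 drops 1)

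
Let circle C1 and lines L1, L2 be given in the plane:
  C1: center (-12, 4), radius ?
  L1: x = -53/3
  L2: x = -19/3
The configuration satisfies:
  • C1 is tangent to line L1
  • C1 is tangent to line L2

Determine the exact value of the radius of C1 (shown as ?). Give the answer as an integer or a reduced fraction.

1. [C1‖L1]  r_C1² − 289/9 = 0  ⇒  r_C1 = 17/3 (r>0 drops 1)
2. [C1‖L2]  r_C1² − 289/9 = 0  ⇒  r_C1 = 17/3 (r>0 drops 1)

17/3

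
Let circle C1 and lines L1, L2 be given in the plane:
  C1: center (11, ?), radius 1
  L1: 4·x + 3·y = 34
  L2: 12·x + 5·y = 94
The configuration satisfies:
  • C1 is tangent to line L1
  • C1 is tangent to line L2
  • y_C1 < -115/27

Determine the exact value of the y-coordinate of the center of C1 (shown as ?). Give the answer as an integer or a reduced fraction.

1. [C1‖L1]  y_C1² + (20/3)y_C1 + 25/3 = 0  ⇒  y_C1 = -5 or -5/3
2. [C1‖L2]  y_C1² + (76/5)y_C1 + 51 = 0  ⇒  y_C1 = -51/5 or -5

-5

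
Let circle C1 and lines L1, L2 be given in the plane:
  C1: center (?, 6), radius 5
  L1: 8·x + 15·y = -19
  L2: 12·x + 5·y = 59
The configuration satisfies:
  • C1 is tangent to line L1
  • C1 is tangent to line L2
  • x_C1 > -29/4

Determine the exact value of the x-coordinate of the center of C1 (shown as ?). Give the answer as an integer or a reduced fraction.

-3

1. [C1‖L1]  x_C1² + (109/4)x_C1 + 291/4 = 0  ⇒  x_C1 = -97/4 or -3
2. [C1‖L2]  x_C1² − (29/6)x_C1 − 47/2 = 0  ⇒  x_C1 = -3 or 47/6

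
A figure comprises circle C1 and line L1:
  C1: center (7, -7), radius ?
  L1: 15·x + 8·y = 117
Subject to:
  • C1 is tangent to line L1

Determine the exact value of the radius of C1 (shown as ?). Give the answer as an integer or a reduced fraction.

1. [C1‖L1]  r_C1² − 16 = 0  ⇒  r_C1 = 4 (r>0 drops 1)

4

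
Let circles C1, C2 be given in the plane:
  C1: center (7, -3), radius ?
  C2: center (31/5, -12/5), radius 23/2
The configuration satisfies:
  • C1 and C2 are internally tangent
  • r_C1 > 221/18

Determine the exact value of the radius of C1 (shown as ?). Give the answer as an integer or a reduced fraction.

1. [int C1,C2]  r_C1² − 23r_C1 + 525/4 = 0  ⇒  r_C1 = 21/2 or 25/2
2. given r_C1 > 221/18: keep 25/2

25/2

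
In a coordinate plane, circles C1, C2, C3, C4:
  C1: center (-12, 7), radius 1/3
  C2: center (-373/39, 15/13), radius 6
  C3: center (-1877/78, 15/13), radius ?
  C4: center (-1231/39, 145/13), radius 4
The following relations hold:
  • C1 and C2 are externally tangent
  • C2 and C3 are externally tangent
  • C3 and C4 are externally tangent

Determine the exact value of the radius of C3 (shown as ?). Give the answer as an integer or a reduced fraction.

1. [ext C2·C3]  r_C3² + 12r_C3 − 697/4 = 0  ⇒  r_C3 = 17/2 (r>0 drops 1)
2. [ext C3·C4]  r_C3² + 8r_C3 − 561/4 = 0  ⇒  r_C3 = 17/2 (r>0 drops 1)

17/2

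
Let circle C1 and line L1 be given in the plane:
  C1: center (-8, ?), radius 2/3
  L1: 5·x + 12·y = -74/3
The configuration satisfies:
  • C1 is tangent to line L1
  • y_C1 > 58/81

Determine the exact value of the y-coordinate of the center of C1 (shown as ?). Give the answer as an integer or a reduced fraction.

1. [C1‖L1]  y_C1² − (23/9)y_C1 + 10/9 = 0  ⇒  y_C1 = 5/9 or 2
2. given y_C1 > 58/81: keep 2

2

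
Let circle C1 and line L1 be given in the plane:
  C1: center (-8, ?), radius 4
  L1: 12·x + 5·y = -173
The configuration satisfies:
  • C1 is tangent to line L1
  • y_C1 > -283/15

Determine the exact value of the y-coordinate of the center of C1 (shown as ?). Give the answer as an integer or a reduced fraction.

1. [C1‖L1]  y_C1² + (154/5)y_C1 + 129 = 0  ⇒  y_C1 = -129/5 or -5
2. given y_C1 > -283/15: keep -5

-5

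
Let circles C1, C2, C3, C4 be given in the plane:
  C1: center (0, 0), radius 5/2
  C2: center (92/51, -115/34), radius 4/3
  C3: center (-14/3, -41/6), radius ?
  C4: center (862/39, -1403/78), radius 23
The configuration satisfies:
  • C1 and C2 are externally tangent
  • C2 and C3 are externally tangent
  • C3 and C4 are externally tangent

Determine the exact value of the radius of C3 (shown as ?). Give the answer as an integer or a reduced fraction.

6

1. [ext C2·C3]  r_C3² + (8/3)r_C3 − 52 = 0  ⇒  r_C3 = 6 (r>0 drops 1)
2. [ext C3·C4]  r_C3² + 46r_C3 − 312 = 0  ⇒  r_C3 = 6 (r>0 drops 1)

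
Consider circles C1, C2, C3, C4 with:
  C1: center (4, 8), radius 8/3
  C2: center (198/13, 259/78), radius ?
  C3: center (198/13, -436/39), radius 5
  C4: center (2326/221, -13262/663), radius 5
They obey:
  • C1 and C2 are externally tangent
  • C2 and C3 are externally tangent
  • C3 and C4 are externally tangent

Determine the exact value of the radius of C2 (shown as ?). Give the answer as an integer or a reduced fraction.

1. [ext C1·C2]  r_C2² + (16/3)r_C2 − 1691/12 = 0  ⇒  r_C2 = 19/2 (r>0 drops 1)
2. [ext C2·C3]  r_C2² + 10r_C2 − 741/4 = 0  ⇒  r_C2 = 19/2 (r>0 drops 1)

19/2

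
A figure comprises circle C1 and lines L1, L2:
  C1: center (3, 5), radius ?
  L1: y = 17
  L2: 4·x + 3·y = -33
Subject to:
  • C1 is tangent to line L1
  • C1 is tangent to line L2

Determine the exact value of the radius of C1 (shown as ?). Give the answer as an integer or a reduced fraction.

12

1. [C1‖L1]  r_C1² − 144 = 0  ⇒  r_C1 = 12 (r>0 drops 1)
2. [C1‖L2]  r_C1² − 144 = 0  ⇒  r_C1 = 12 (r>0 drops 1)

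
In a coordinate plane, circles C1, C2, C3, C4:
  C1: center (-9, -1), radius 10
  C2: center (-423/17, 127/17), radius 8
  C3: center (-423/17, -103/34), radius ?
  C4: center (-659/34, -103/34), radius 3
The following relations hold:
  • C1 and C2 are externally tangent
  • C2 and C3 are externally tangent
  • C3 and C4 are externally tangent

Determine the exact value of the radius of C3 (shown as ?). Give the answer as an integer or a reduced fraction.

1. [ext C2·C3]  r_C3² + 16r_C3 − 185/4 = 0  ⇒  r_C3 = 5/2 (r>0 drops 1)
2. [ext C3·C4]  r_C3² + 6r_C3 − 85/4 = 0  ⇒  r_C3 = 5/2 (r>0 drops 1)

5/2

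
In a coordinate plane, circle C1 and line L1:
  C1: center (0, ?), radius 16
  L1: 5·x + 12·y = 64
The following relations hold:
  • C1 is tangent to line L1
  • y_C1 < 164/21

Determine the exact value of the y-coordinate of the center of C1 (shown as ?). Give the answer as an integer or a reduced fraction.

-12

1. [C1‖L1]  y_C1² − (32/3)y_C1 − 272 = 0  ⇒  y_C1 = -12 or 68/3
2. given y_C1 < 164/21: keep -12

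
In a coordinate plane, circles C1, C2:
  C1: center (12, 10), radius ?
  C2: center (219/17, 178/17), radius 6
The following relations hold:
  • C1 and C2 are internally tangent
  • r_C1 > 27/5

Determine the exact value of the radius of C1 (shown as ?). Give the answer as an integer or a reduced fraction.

1. [int C1,C2]  r_C1² − 12r_C1 + 35 = 0  ⇒  r_C1 = 5 or 7
2. given r_C1 > 27/5: keep 7

7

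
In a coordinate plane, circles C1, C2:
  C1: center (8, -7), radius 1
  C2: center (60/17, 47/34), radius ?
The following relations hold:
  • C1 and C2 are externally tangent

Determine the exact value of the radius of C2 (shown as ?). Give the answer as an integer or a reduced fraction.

17/2

1. [ext C1·C2]  r_C2² + 2r_C2 − 357/4 = 0  ⇒  r_C2 = 17/2 (r>0 drops 1)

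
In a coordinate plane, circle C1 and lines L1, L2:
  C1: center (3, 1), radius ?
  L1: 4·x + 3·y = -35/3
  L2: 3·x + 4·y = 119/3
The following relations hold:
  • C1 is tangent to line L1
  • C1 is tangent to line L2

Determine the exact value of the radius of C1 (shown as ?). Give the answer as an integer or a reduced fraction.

16/3

1. [C1‖L1]  r_C1² − 256/9 = 0  ⇒  r_C1 = 16/3 (r>0 drops 1)
2. [C1‖L2]  r_C1² − 256/9 = 0  ⇒  r_C1 = 16/3 (r>0 drops 1)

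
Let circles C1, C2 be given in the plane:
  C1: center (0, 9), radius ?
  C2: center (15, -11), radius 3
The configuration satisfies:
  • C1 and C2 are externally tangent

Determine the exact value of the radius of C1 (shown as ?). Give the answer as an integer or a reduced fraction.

1. [ext C1·C2]  r_C1² + 6r_C1 − 616 = 0  ⇒  r_C1 = 22 (r>0 drops 1)

22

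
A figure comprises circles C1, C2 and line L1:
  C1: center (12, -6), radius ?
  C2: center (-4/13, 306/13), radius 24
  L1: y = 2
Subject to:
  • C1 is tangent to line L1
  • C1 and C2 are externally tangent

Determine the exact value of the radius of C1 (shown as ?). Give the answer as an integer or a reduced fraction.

1. [C1‖L1]  r_C1² − 64 = 0  ⇒  r_C1 = 8 (r>0 drops 1)
2. [ext C1·C2]  r_C1² + 48r_C1 − 448 = 0  ⇒  r_C1 = 8 (r>0 drops 1)

8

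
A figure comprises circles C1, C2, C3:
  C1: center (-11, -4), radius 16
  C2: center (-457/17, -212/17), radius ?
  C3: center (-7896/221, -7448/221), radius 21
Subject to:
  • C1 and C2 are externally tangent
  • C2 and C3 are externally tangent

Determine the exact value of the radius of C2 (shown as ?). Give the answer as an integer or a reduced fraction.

1. [ext C1·C2]  r_C2² + 32r_C2 − 68 = 0  ⇒  r_C2 = 2 (r>0 drops 1)
2. [ext C2·C3]  r_C2² + 42r_C2 − 88 = 0  ⇒  r_C2 = 2 (r>0 drops 1)

2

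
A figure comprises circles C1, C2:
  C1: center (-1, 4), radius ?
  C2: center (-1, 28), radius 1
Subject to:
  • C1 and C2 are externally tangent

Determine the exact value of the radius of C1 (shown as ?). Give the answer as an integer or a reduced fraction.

1. [ext C1·C2]  r_C1² + 2r_C1 − 575 = 0  ⇒  r_C1 = 23 (r>0 drops 1)

23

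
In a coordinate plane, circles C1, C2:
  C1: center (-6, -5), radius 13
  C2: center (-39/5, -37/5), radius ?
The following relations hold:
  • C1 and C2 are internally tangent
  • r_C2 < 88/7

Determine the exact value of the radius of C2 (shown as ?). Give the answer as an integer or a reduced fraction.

1. [int C1,C2]  r_C2² − 26r_C2 + 160 = 0  ⇒  r_C2 = 10 or 16
2. given r_C2 < 88/7: keep 10

10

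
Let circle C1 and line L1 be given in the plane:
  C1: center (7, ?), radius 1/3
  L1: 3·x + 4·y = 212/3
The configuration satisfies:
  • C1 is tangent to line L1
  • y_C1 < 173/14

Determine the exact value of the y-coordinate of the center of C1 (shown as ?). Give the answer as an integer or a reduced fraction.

12

1. [C1‖L1]  y_C1² − (149/6)y_C1 + 154 = 0  ⇒  y_C1 = 12 or 77/6
2. given y_C1 < 173/14: keep 12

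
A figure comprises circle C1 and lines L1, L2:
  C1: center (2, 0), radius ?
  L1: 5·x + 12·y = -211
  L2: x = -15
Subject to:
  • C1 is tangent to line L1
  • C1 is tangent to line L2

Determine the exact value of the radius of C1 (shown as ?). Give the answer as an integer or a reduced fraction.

1. [C1‖L1]  r_C1² − 289 = 0  ⇒  r_C1 = 17 (r>0 drops 1)
2. [C1‖L2]  r_C1² − 289 = 0  ⇒  r_C1 = 17 (r>0 drops 1)

17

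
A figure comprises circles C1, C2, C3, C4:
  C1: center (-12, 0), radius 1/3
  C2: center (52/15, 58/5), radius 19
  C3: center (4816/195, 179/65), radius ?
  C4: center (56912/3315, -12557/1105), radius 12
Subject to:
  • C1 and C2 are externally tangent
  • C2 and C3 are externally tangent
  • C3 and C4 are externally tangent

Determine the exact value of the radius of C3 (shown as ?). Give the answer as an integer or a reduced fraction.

1. [ext C2·C3]  r_C3² + 38r_C3 − 168 = 0  ⇒  r_C3 = 4 (r>0 drops 1)
2. [ext C3·C4]  r_C3² + 24r_C3 − 112 = 0  ⇒  r_C3 = 4 (r>0 drops 1)

4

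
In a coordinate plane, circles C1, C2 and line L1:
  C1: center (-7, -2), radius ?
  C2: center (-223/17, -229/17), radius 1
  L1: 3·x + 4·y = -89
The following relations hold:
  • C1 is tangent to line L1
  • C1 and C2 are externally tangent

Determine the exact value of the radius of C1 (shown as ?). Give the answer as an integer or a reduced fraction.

12

1. [C1‖L1]  r_C1² − 144 = 0  ⇒  r_C1 = 12 (r>0 drops 1)
2. [ext C1·C2]  r_C1² + 2r_C1 − 168 = 0  ⇒  r_C1 = 12 (r>0 drops 1)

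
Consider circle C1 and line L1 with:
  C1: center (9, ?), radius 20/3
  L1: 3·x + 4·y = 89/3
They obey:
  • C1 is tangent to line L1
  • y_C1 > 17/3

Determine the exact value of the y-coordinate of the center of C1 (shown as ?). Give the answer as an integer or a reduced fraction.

9

1. [C1‖L1]  y_C1² − (4/3)y_C1 − 69 = 0  ⇒  y_C1 = -23/3 or 9
2. given y_C1 > 17/3: keep 9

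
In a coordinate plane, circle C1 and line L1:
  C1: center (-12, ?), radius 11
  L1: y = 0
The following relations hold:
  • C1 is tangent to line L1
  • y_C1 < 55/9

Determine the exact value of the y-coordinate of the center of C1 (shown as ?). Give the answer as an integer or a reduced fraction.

1. [C1‖L1]  y_C1² − 121 = 0  ⇒  y_C1 = -11 or 11
2. given y_C1 < 55/9: keep -11

-11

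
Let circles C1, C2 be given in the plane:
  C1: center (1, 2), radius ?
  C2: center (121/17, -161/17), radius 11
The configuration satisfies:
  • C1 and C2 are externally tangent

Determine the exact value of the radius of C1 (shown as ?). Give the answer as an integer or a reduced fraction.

1. [ext C1·C2]  r_C1² + 22r_C1 − 48 = 0  ⇒  r_C1 = 2 (r>0 drops 1)

2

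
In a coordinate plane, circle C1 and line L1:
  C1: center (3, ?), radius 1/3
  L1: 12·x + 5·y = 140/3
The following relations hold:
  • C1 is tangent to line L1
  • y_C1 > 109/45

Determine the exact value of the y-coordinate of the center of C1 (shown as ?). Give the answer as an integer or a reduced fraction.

3

1. [C1‖L1]  y_C1² − (64/15)y_C1 + 19/5 = 0  ⇒  y_C1 = 19/15 or 3
2. given y_C1 > 109/45: keep 3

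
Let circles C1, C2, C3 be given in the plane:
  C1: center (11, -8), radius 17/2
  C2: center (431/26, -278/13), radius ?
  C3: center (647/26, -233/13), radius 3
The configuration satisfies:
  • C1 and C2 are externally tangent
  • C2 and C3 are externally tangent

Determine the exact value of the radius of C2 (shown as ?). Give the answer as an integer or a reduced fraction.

1. [ext C1·C2]  r_C2² + 17r_C2 − 138 = 0  ⇒  r_C2 = 6 (r>0 drops 1)
2. [ext C2·C3]  r_C2² + 6r_C2 − 72 = 0  ⇒  r_C2 = 6 (r>0 drops 1)

6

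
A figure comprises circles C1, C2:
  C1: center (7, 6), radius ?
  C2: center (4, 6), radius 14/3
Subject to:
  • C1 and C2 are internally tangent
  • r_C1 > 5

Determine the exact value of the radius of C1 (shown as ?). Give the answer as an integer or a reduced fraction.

1. [int C1,C2]  r_C1² − (28/3)r_C1 + 115/9 = 0  ⇒  r_C1 = 5/3 or 23/3
2. given r_C1 > 5: keep 23/3

23/3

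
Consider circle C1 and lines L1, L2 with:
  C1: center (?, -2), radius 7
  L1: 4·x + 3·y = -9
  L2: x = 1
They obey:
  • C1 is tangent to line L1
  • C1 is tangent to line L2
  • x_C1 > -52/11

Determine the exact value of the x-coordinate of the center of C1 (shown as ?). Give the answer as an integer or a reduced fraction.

1. [C1‖L1]  x_C1² + (3/2)x_C1 − 76 = 0  ⇒  x_C1 = -19/2 or 8
2. [C1‖L2]  x_C1² − 2x_C1 − 48 = 0  ⇒  x_C1 = -6 or 8

8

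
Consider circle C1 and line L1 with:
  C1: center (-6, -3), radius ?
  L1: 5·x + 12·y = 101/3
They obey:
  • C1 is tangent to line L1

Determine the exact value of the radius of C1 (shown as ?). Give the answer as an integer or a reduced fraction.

23/3

1. [C1‖L1]  r_C1² − 529/9 = 0  ⇒  r_C1 = 23/3 (r>0 drops 1)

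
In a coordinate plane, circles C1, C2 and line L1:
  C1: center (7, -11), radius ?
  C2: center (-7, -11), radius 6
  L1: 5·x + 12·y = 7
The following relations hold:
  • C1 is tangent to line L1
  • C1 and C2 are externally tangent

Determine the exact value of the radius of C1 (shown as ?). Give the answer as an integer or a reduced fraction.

8

1. [C1‖L1]  r_C1² − 64 = 0  ⇒  r_C1 = 8 (r>0 drops 1)
2. [ext C1·C2]  r_C1² + 12r_C1 − 160 = 0  ⇒  r_C1 = 8 (r>0 drops 1)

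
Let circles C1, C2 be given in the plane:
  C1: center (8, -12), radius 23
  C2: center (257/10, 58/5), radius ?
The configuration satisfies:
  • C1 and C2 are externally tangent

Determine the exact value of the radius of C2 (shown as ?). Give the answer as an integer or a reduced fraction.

1. [ext C1·C2]  r_C2² + 46r_C2 − 1365/4 = 0  ⇒  r_C2 = 13/2 (r>0 drops 1)

13/2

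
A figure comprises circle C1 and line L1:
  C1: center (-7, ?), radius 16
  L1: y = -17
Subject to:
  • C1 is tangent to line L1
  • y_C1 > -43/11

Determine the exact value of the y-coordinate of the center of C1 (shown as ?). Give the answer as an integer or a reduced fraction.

1. [C1‖L1]  y_C1² + 34y_C1 + 33 = 0  ⇒  y_C1 = -33 or -1
2. given y_C1 > -43/11: keep -1

-1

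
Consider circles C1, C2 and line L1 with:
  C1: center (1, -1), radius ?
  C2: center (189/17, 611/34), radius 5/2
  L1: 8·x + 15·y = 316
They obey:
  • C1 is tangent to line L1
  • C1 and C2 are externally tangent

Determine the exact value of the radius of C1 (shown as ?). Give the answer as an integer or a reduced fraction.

1. [C1‖L1]  r_C1² − 361 = 0  ⇒  r_C1 = 19 (r>0 drops 1)
2. [ext C1·C2]  r_C1² + 5r_C1 − 456 = 0  ⇒  r_C1 = 19 (r>0 drops 1)

19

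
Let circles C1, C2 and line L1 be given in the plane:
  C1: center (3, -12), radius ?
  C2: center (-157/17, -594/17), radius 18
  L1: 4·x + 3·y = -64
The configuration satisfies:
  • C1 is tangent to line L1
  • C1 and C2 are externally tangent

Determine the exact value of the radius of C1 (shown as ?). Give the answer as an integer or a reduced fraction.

1. [C1‖L1]  r_C1² − 64 = 0  ⇒  r_C1 = 8 (r>0 drops 1)
2. [ext C1·C2]  r_C1² + 36r_C1 − 352 = 0  ⇒  r_C1 = 8 (r>0 drops 1)

8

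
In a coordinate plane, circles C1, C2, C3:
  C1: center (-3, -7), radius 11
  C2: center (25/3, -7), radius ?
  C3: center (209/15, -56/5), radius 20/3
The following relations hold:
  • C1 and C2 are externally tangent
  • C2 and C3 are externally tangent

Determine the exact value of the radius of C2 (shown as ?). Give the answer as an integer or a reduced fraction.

1. [ext C1·C2]  r_C2² + 22r_C2 − 67/9 = 0  ⇒  r_C2 = 1/3 (r>0 drops 1)
2. [ext C2·C3]  r_C2² + (40/3)r_C2 − 41/9 = 0  ⇒  r_C2 = 1/3 (r>0 drops 1)

1/3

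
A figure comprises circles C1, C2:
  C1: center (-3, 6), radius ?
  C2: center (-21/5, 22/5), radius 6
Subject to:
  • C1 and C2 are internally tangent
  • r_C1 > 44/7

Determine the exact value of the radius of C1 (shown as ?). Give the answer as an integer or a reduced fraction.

1. [int C1,C2]  r_C1² − 12r_C1 + 32 = 0  ⇒  r_C1 = 4 or 8
2. given r_C1 > 44/7: keep 8

8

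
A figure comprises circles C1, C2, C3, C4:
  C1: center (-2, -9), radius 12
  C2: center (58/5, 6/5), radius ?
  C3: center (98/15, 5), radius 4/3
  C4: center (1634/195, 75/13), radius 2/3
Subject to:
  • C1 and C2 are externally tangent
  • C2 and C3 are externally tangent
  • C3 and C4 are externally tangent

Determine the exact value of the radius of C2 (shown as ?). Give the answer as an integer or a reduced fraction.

5

1. [ext C1·C2]  r_C2² + 24r_C2 − 145 = 0  ⇒  r_C2 = 5 (r>0 drops 1)
2. [ext C2·C3]  r_C2² + (8/3)r_C2 − 115/3 = 0  ⇒  r_C2 = 5 (r>0 drops 1)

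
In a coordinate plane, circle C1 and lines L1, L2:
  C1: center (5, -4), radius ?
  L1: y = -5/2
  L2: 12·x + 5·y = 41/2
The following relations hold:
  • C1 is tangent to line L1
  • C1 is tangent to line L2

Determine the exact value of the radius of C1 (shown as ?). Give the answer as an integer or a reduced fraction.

1. [C1‖L1]  r_C1² − 9/4 = 0  ⇒  r_C1 = 3/2 (r>0 drops 1)
2. [C1‖L2]  r_C1² − 9/4 = 0  ⇒  r_C1 = 3/2 (r>0 drops 1)

3/2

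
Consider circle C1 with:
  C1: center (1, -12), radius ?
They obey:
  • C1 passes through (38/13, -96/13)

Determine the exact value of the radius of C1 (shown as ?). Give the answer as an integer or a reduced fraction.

1. [C1∋P]  r_C1² − 25 = 0  ⇒  r_C1 = 5 (r>0 drops 1)

5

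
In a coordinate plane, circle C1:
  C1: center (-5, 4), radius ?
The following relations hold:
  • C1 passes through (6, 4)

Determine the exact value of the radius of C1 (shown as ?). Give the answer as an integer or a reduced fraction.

1. [C1∋P]  r_C1² − 121 = 0  ⇒  r_C1 = 11 (r>0 drops 1)

11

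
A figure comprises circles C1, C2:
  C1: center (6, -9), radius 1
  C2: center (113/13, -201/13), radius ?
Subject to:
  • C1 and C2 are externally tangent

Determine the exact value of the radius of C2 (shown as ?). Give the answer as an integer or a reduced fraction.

1. [ext C1·C2]  r_C2² + 2r_C2 − 48 = 0  ⇒  r_C2 = 6 (r>0 drops 1)

6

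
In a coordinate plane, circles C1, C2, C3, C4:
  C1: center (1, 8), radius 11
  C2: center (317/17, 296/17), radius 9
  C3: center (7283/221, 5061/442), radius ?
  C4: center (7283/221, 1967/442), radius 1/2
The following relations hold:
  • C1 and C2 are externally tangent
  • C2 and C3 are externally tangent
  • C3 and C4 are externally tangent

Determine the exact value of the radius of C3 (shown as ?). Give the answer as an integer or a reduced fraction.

1. [ext C2·C3]  r_C3² + 18r_C3 − 637/4 = 0  ⇒  r_C3 = 13/2 (r>0 drops 1)
2. [ext C3·C4]  r_C3² + 1r_C3 − 195/4 = 0  ⇒  r_C3 = 13/2 (r>0 drops 1)

13/2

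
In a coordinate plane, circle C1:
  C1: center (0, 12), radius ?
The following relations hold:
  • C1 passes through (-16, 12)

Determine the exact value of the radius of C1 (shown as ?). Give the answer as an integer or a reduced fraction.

1. [C1∋P]  r_C1² − 256 = 0  ⇒  r_C1 = 16 (r>0 drops 1)

16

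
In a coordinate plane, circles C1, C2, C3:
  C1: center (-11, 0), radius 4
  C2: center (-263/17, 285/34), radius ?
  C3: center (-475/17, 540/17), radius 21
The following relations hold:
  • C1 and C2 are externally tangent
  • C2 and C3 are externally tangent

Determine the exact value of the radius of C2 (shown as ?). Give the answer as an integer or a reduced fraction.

1. [ext C1·C2]  r_C2² + 8r_C2 − 297/4 = 0  ⇒  r_C2 = 11/2 (r>0 drops 1)
2. [ext C2·C3]  r_C2² + 42r_C2 − 1045/4 = 0  ⇒  r_C2 = 11/2 (r>0 drops 1)

11/2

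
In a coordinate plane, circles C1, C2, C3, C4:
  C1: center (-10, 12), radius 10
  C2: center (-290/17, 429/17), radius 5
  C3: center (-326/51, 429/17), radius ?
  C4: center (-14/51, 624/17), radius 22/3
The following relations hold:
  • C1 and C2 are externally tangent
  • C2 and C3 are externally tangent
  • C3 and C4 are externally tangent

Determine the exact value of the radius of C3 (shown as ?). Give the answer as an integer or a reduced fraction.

1. [ext C2·C3]  r_C3² + 10r_C3 − 799/9 = 0  ⇒  r_C3 = 17/3 (r>0 drops 1)
2. [ext C3·C4]  r_C3² + (44/3)r_C3 − 1037/9 = 0  ⇒  r_C3 = 17/3 (r>0 drops 1)

17/3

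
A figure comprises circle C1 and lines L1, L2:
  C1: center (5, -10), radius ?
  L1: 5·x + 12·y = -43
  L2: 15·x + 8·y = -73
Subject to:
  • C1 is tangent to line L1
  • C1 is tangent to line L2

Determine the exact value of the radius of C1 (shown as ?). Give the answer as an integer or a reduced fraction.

1. [C1‖L1]  r_C1² − 16 = 0  ⇒  r_C1 = 4 (r>0 drops 1)
2. [C1‖L2]  r_C1² − 16 = 0  ⇒  r_C1 = 4 (r>0 drops 1)

4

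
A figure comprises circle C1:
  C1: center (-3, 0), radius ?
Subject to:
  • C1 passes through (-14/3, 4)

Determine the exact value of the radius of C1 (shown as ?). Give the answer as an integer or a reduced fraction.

13/3

1. [C1∋P]  r_C1² − 169/9 = 0  ⇒  r_C1 = 13/3 (r>0 drops 1)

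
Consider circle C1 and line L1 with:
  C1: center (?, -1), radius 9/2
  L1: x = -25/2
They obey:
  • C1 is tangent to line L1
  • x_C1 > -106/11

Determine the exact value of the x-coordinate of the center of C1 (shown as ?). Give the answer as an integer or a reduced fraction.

-8

1. [C1‖L1]  x_C1² + 25x_C1 + 136 = 0  ⇒  x_C1 = -17 or -8
2. given x_C1 > -106/11: keep -8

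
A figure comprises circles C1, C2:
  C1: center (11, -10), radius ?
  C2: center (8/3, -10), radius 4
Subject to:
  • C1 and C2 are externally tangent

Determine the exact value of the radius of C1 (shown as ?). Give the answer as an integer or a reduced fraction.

1. [ext C1·C2]  r_C1² + 8r_C1 − 481/9 = 0  ⇒  r_C1 = 13/3 (r>0 drops 1)

13/3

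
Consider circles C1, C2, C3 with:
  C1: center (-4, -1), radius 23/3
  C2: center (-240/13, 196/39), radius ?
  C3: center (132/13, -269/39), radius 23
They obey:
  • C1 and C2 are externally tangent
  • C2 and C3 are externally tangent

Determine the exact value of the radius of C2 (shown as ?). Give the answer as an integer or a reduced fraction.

8

1. [ext C1·C2]  r_C2² + (46/3)r_C2 − 560/3 = 0  ⇒  r_C2 = 8 (r>0 drops 1)
2. [ext C2·C3]  r_C2² + 46r_C2 − 432 = 0  ⇒  r_C2 = 8 (r>0 drops 1)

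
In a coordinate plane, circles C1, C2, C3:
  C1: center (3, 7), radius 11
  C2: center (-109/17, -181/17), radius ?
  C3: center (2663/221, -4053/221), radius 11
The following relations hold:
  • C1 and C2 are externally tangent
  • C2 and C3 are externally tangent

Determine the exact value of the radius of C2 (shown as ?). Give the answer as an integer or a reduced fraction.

1. [ext C1·C2]  r_C2² + 22r_C2 − 279 = 0  ⇒  r_C2 = 9 (r>0 drops 1)
2. [ext C2·C3]  r_C2² + 22r_C2 − 279 = 0  ⇒  r_C2 = 9 (r>0 drops 1)

9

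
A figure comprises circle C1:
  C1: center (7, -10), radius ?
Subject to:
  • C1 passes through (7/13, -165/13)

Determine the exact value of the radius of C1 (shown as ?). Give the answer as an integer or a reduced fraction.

1. [C1∋P]  r_C1² − 49 = 0  ⇒  r_C1 = 7 (r>0 drops 1)

7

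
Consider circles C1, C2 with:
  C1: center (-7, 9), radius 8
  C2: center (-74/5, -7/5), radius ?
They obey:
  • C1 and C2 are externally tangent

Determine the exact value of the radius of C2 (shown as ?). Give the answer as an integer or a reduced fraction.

5

1. [ext C1·C2]  r_C2² + 16r_C2 − 105 = 0  ⇒  r_C2 = 5 (r>0 drops 1)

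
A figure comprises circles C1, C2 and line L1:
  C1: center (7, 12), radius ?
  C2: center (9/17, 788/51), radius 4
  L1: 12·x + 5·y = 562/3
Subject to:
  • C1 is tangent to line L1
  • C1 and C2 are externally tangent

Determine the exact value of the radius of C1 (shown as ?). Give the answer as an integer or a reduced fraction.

1. [C1‖L1]  r_C1² − 100/9 = 0  ⇒  r_C1 = 10/3 (r>0 drops 1)
2. [ext C1·C2]  r_C1² + 8r_C1 − 340/9 = 0  ⇒  r_C1 = 10/3 (r>0 drops 1)

10/3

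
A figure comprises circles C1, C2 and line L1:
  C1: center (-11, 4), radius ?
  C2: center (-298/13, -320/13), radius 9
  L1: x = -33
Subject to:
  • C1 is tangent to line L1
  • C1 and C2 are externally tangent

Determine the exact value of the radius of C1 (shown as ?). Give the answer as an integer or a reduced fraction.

22

1. [C1‖L1]  r_C1² − 484 = 0  ⇒  r_C1 = 22 (r>0 drops 1)
2. [ext C1·C2]  r_C1² + 18r_C1 − 880 = 0  ⇒  r_C1 = 22 (r>0 drops 1)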